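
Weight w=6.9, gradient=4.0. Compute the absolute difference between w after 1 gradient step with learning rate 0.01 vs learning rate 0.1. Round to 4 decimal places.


With lr=0.01: w_new = 6.9 - 0.01 * 4.0 = 6.86
With lr=0.1: w_new = 6.9 - 0.1 * 4.0 = 6.5
Absolute difference = |6.86 - 6.5|
= 0.3600

0.3600


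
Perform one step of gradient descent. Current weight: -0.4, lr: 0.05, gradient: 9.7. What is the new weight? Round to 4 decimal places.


w_new = w_old - lr * gradient
= -0.4 - 0.05 * 9.7
= -0.4 - (0.485)
= -0.8850

-0.8850


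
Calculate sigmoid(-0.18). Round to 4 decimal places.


sigmoid(z) = 1 / (1 + exp(-z))
exp(-(-0.18)) = exp(0.18) = 1.1972
1 + 1.1972 = 2.1972
1 / 2.1972 = 0.4551

0.4551


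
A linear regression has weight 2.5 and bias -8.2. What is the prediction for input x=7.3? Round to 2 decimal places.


y = 2.5 * 7.3 + (-8.2)
= 18.25 + (-8.2)
= 10.05

10.05


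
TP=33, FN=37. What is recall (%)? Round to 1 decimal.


Recall = TP / (TP + FN) * 100
= 33 / (33 + 37)
= 33 / 70
= 0.4714
= 47.1%

47.1


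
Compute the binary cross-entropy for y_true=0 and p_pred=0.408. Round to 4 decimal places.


For y=0: Loss = -log(1-p)
= -log(1 - 0.408)
= -log(0.592)
= -(-0.5242)
= 0.5242

0.5242


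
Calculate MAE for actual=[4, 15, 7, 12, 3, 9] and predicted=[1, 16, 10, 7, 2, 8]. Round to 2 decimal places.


Absolute errors: [3, 1, 3, 5, 1, 1]
Sum of absolute errors = 14
MAE = 14 / 6 = 2.33

2.33


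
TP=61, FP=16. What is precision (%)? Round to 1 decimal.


Precision = TP / (TP + FP) * 100
= 61 / (61 + 16)
= 61 / 77
= 0.7922
= 79.2%

79.2


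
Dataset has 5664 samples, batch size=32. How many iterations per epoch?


Iterations per epoch = dataset_size / batch_size
= 5664 / 32
= 177

177


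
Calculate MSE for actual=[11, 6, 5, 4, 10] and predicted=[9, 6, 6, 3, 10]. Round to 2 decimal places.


Differences: [2, 0, -1, 1, 0]
Squared errors: [4, 0, 1, 1, 0]
Sum of squared errors = 6
MSE = 6 / 5 = 1.20

1.20


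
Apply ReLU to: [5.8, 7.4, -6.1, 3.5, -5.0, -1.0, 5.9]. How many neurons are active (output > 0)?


ReLU(x) = max(0, x) for each element:
ReLU(5.8) = 5.8
ReLU(7.4) = 7.4
ReLU(-6.1) = 0
ReLU(3.5) = 3.5
ReLU(-5.0) = 0
ReLU(-1.0) = 0
ReLU(5.9) = 5.9
Active neurons (>0): 4

4


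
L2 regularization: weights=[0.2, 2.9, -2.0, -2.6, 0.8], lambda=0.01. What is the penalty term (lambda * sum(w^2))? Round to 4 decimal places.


Squaring each weight:
0.2^2 = 0.04
2.9^2 = 8.41
(-2.0)^2 = 4.0
(-2.6)^2 = 6.76
0.8^2 = 0.64
Sum of squares = 19.85
Penalty = 0.01 * 19.85 = 0.1985

0.1985


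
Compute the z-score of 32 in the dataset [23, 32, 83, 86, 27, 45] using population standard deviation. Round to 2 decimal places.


Mean = (23 + 32 + 83 + 86 + 27 + 45) / 6 = 49.3333
Variance = sum((x_i - mean)^2) / n = 664.8889
Std = sqrt(664.8889) = 25.7854
Z = (x - mean) / std
= (32 - 49.3333) / 25.7854
= -17.3333 / 25.7854
= -0.67

-0.67


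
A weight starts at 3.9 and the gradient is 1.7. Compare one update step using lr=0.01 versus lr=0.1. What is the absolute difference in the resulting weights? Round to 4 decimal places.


With lr=0.01: w_new = 3.9 - 0.01 * 1.7 = 3.883
With lr=0.1: w_new = 3.9 - 0.1 * 1.7 = 3.73
Absolute difference = |3.883 - 3.73|
= 0.1530

0.1530


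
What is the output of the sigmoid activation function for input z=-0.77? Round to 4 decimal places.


sigmoid(z) = 1 / (1 + exp(-z))
exp(-(-0.77)) = exp(0.77) = 2.1598
1 + 2.1598 = 3.1598
1 / 3.1598 = 0.3165

0.3165


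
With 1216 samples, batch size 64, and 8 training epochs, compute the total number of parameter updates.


Iterations per epoch = 1216 / 64 = 19
Total updates = iterations_per_epoch * epochs
= 19 * 8
= 152

152


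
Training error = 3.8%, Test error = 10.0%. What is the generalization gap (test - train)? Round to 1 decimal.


Generalization gap = test_error - train_error
= 10.0 - 3.8
= 6.2%
A moderate gap.

6.2


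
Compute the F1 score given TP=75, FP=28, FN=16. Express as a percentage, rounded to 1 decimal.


Precision = TP / (TP + FP) = 75 / 103 = 0.7282
Recall = TP / (TP + FN) = 75 / 91 = 0.8242
F1 = 2 * P * R / (P + R)
= 2 * 0.7282 * 0.8242 / (0.7282 + 0.8242)
= 1.2003 / 1.5523
= 0.7732
As percentage: 77.3%

77.3


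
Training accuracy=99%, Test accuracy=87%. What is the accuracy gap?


Gap = train_accuracy - test_accuracy
= 99 - 87
= 12%
This gap suggests the model is overfitting.

12


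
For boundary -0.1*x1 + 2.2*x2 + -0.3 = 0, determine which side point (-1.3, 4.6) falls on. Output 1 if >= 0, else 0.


Compute -0.1 * -1.3 + 2.2 * 4.6 + -0.3
= 0.13 + 10.12 + -0.3
= 9.95
Since 9.95 >= 0, the point is on the positive side.

1


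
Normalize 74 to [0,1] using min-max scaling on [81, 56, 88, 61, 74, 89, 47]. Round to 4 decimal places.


Min = 47, Max = 89
Range = 89 - 47 = 42
Scaled = (x - min) / (max - min)
= (74 - 47) / 42
= 27 / 42
= 0.6429

0.6429


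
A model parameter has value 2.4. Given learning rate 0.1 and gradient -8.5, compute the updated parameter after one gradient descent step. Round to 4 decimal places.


w_new = w_old - lr * gradient
= 2.4 - 0.1 * -8.5
= 2.4 - (-0.85)
= 3.2500

3.2500


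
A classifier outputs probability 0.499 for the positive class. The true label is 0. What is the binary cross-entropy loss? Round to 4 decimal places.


For y=0: Loss = -log(1-p)
= -log(1 - 0.499)
= -log(0.501)
= -(-0.6911)
= 0.6911

0.6911


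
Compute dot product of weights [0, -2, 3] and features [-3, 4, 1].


Element-wise products:
0 * -3 = 0
-2 * 4 = -8
3 * 1 = 3
Sum = 0 + -8 + 3
= -5

-5


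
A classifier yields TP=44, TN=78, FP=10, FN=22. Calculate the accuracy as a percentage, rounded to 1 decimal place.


Accuracy = (TP + TN) / (TP + TN + FP + FN) * 100
= (44 + 78) / (44 + 78 + 10 + 22)
= 122 / 154
= 0.7922
= 79.2%

79.2


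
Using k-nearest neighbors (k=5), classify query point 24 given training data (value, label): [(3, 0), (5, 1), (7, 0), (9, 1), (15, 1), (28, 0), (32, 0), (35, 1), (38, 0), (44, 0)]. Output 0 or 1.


Distances from query 24:
Point 28 (class 0): distance = 4
Point 32 (class 0): distance = 8
Point 15 (class 1): distance = 9
Point 35 (class 1): distance = 11
Point 38 (class 0): distance = 14
K=5 nearest neighbors: classes = [0, 0, 1, 1, 0]
Votes for class 1: 2 / 5
Majority vote => class 0

0


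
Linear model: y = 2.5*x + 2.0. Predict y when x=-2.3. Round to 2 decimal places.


y = 2.5 * -2.3 + (2.0)
= -5.75 + (2.0)
= -3.75

-3.75


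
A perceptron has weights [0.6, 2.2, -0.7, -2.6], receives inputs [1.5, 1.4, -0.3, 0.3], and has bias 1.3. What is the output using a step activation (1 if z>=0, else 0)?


z = w . x + b
= 0.6*1.5 + 2.2*1.4 + -0.7*-0.3 + -2.6*0.3 + 1.3
= 0.9 + 3.08 + 0.21 + -0.78 + 1.3
= 3.41 + 1.3
= 4.71
Since z = 4.71 >= 0, output = 1

1


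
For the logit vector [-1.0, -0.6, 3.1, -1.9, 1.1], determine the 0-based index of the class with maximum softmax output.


Softmax is a monotonic transformation, so it preserves the argmax.
We need to find the index of the maximum logit.
Index 0: -1.0
Index 1: -0.6
Index 2: 3.1
Index 3: -1.9
Index 4: 1.1
Maximum logit = 3.1 at index 2

2


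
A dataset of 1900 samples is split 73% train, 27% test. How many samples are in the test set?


Train samples = 1900 * 73% = 1387
Test samples = 1900 - 1387
= 513

513


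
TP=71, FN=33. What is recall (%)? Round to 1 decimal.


Recall = TP / (TP + FN) * 100
= 71 / (71 + 33)
= 71 / 104
= 0.6827
= 68.3%

68.3


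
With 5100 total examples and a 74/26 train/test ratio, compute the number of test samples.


Train samples = 5100 * 74% = 3774
Test samples = 5100 - 3774
= 1326

1326


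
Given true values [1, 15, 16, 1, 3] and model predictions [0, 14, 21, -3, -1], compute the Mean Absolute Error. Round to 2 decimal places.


Absolute errors: [1, 1, 5, 4, 4]
Sum of absolute errors = 15
MAE = 15 / 5 = 3.00

3.00


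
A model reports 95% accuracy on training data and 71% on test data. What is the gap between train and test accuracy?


Gap = train_accuracy - test_accuracy
= 95 - 71
= 24%
This large gap strongly indicates overfitting.

24


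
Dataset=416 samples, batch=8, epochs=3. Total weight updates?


Iterations per epoch = 416 / 8 = 52
Total updates = iterations_per_epoch * epochs
= 52 * 3
= 156

156


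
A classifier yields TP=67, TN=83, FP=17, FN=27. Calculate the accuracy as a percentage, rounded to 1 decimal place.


Accuracy = (TP + TN) / (TP + TN + FP + FN) * 100
= (67 + 83) / (67 + 83 + 17 + 27)
= 150 / 194
= 0.7732
= 77.3%

77.3


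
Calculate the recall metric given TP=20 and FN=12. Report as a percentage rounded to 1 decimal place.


Recall = TP / (TP + FN) * 100
= 20 / (20 + 12)
= 20 / 32
= 0.625
= 62.5%

62.5


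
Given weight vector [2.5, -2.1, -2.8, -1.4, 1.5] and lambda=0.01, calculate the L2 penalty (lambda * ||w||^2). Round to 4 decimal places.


Squaring each weight:
2.5^2 = 6.25
(-2.1)^2 = 4.41
(-2.8)^2 = 7.84
(-1.4)^2 = 1.96
1.5^2 = 2.25
Sum of squares = 22.71
Penalty = 0.01 * 22.71 = 0.2271

0.2271


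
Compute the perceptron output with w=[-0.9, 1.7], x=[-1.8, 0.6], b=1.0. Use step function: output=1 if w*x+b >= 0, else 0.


z = w . x + b
= -0.9*-1.8 + 1.7*0.6 + 1.0
= 1.62 + 1.02 + 1.0
= 2.64 + 1.0
= 3.64
Since z = 3.64 >= 0, output = 1

1


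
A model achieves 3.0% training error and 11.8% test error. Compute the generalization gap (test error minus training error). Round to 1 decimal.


Generalization gap = test_error - train_error
= 11.8 - 3.0
= 8.8%
A moderate gap.

8.8


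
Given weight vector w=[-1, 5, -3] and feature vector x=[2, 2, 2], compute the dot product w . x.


Element-wise products:
-1 * 2 = -2
5 * 2 = 10
-3 * 2 = -6
Sum = -2 + 10 + -6
= 2

2


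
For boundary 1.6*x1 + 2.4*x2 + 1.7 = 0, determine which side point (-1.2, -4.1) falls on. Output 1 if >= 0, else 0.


Compute 1.6 * -1.2 + 2.4 * -4.1 + 1.7
= -1.92 + -9.84 + 1.7
= -10.06
Since -10.06 < 0, the point is on the negative side.

0


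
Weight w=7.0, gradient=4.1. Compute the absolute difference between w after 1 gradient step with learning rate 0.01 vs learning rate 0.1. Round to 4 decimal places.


With lr=0.01: w_new = 7.0 - 0.01 * 4.1 = 6.959
With lr=0.1: w_new = 7.0 - 0.1 * 4.1 = 6.59
Absolute difference = |6.959 - 6.59|
= 0.3690

0.3690


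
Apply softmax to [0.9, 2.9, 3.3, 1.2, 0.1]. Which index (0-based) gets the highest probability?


Softmax is a monotonic transformation, so it preserves the argmax.
We need to find the index of the maximum logit.
Index 0: 0.9
Index 1: 2.9
Index 2: 3.3
Index 3: 1.2
Index 4: 0.1
Maximum logit = 3.3 at index 2

2


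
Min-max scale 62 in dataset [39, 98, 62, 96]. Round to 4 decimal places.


Min = 39, Max = 98
Range = 98 - 39 = 59
Scaled = (x - min) / (max - min)
= (62 - 39) / 59
= 23 / 59
= 0.3898

0.3898


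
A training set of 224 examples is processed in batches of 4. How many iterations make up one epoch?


Iterations per epoch = dataset_size / batch_size
= 224 / 4
= 56

56


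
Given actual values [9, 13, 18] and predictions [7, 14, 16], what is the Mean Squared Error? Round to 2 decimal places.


Differences: [2, -1, 2]
Squared errors: [4, 1, 4]
Sum of squared errors = 9
MSE = 9 / 3 = 3.00

3.00


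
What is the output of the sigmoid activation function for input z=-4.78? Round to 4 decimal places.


sigmoid(z) = 1 / (1 + exp(-z))
exp(-(-4.78)) = exp(4.78) = 119.1043
1 + 119.1043 = 120.1043
1 / 120.1043 = 0.0083

0.0083


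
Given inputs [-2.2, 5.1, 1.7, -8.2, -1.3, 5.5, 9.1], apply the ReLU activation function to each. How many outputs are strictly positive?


ReLU(x) = max(0, x) for each element:
ReLU(-2.2) = 0
ReLU(5.1) = 5.1
ReLU(1.7) = 1.7
ReLU(-8.2) = 0
ReLU(-1.3) = 0
ReLU(5.5) = 5.5
ReLU(9.1) = 9.1
Active neurons (>0): 4

4


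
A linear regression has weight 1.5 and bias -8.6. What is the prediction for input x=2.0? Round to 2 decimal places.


y = 1.5 * 2.0 + (-8.6)
= 3.0 + (-8.6)
= -5.60

-5.60


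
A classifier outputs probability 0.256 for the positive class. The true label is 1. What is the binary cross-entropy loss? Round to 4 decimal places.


For y=1: Loss = -log(p)
= -log(0.256)
= -(-1.3626)
= 1.3626

1.3626


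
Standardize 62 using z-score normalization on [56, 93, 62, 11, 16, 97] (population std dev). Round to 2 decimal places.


Mean = (56 + 93 + 62 + 11 + 16 + 97) / 6 = 55.8333
Variance = sum((x_i - mean)^2) / n = 1118.4722
Std = sqrt(1118.4722) = 33.4436
Z = (x - mean) / std
= (62 - 55.8333) / 33.4436
= 6.1667 / 33.4436
= 0.18

0.18


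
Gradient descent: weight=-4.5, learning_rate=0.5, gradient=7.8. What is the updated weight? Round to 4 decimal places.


w_new = w_old - lr * gradient
= -4.5 - 0.5 * 7.8
= -4.5 - (3.9)
= -8.4000

-8.4000


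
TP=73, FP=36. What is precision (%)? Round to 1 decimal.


Precision = TP / (TP + FP) * 100
= 73 / (73 + 36)
= 73 / 109
= 0.6697
= 67.0%

67.0


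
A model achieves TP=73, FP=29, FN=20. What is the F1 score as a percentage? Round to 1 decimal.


Precision = TP / (TP + FP) = 73 / 102 = 0.7157
Recall = TP / (TP + FN) = 73 / 93 = 0.7849
F1 = 2 * P * R / (P + R)
= 2 * 0.7157 * 0.7849 / (0.7157 + 0.7849)
= 1.1236 / 1.5006
= 0.7487
As percentage: 74.9%

74.9


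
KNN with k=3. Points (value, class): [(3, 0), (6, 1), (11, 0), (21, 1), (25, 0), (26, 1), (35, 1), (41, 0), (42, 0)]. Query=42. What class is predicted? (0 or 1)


Distances from query 42:
Point 42 (class 0): distance = 0
Point 41 (class 0): distance = 1
Point 35 (class 1): distance = 7
K=3 nearest neighbors: classes = [0, 0, 1]
Votes for class 1: 1 / 3
Majority vote => class 0

0


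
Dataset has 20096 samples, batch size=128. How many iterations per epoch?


Iterations per epoch = dataset_size / batch_size
= 20096 / 128
= 157

157


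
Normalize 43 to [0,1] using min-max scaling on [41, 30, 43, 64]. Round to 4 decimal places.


Min = 30, Max = 64
Range = 64 - 30 = 34
Scaled = (x - min) / (max - min)
= (43 - 30) / 34
= 13 / 34
= 0.3824

0.3824


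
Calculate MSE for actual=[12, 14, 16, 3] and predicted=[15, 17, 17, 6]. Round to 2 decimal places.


Differences: [-3, -3, -1, -3]
Squared errors: [9, 9, 1, 9]
Sum of squared errors = 28
MSE = 28 / 4 = 7.00

7.00


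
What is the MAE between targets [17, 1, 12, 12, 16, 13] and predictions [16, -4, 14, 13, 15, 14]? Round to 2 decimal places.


Absolute errors: [1, 5, 2, 1, 1, 1]
Sum of absolute errors = 11
MAE = 11 / 6 = 1.83

1.83


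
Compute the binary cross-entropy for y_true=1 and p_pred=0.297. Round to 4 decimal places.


For y=1: Loss = -log(p)
= -log(0.297)
= -(-1.214)
= 1.2140

1.2140


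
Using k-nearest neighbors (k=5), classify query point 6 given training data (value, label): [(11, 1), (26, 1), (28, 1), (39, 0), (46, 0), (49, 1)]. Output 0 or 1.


Distances from query 6:
Point 11 (class 1): distance = 5
Point 26 (class 1): distance = 20
Point 28 (class 1): distance = 22
Point 39 (class 0): distance = 33
Point 46 (class 0): distance = 40
K=5 nearest neighbors: classes = [1, 1, 1, 0, 0]
Votes for class 1: 3 / 5
Majority vote => class 1

1


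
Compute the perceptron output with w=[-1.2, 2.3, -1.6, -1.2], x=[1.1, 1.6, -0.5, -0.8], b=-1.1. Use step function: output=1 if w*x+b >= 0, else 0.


z = w . x + b
= -1.2*1.1 + 2.3*1.6 + -1.6*-0.5 + -1.2*-0.8 + -1.1
= -1.32 + 3.68 + 0.8 + 0.96 + -1.1
= 4.12 + -1.1
= 3.02
Since z = 3.02 >= 0, output = 1

1


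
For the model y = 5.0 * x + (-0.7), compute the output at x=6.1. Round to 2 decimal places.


y = 5.0 * 6.1 + (-0.7)
= 30.5 + (-0.7)
= 29.80

29.80


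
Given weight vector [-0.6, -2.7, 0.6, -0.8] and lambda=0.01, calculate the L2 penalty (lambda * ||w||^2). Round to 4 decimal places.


Squaring each weight:
(-0.6)^2 = 0.36
(-2.7)^2 = 7.29
0.6^2 = 0.36
(-0.8)^2 = 0.64
Sum of squares = 8.65
Penalty = 0.01 * 8.65 = 0.0865

0.0865


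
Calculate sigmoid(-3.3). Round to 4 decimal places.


sigmoid(z) = 1 / (1 + exp(-z))
exp(-(-3.3)) = exp(3.3) = 27.1126
1 + 27.1126 = 28.1126
1 / 28.1126 = 0.0356

0.0356


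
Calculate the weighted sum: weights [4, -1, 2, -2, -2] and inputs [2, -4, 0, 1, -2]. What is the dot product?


Element-wise products:
4 * 2 = 8
-1 * -4 = 4
2 * 0 = 0
-2 * 1 = -2
-2 * -2 = 4
Sum = 8 + 4 + 0 + -2 + 4
= 14

14


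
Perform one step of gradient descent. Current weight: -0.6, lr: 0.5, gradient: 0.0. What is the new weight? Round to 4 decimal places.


w_new = w_old - lr * gradient
= -0.6 - 0.5 * 0.0
= -0.6 - (0.0)
= -0.6000

-0.6000


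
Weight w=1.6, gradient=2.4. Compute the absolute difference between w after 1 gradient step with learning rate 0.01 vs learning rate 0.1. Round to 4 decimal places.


With lr=0.01: w_new = 1.6 - 0.01 * 2.4 = 1.576
With lr=0.1: w_new = 1.6 - 0.1 * 2.4 = 1.36
Absolute difference = |1.576 - 1.36|
= 0.2160

0.2160


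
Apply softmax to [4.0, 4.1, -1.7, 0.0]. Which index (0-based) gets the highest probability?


Softmax is a monotonic transformation, so it preserves the argmax.
We need to find the index of the maximum logit.
Index 0: 4.0
Index 1: 4.1
Index 2: -1.7
Index 3: 0.0
Maximum logit = 4.1 at index 1

1


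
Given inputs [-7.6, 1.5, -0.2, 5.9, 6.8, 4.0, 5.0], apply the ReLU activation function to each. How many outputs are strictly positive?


ReLU(x) = max(0, x) for each element:
ReLU(-7.6) = 0
ReLU(1.5) = 1.5
ReLU(-0.2) = 0
ReLU(5.9) = 5.9
ReLU(6.8) = 6.8
ReLU(4.0) = 4.0
ReLU(5.0) = 5.0
Active neurons (>0): 5

5


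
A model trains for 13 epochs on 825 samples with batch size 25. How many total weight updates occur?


Iterations per epoch = 825 / 25 = 33
Total updates = iterations_per_epoch * epochs
= 33 * 13
= 429

429


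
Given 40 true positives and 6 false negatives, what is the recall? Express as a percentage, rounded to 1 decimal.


Recall = TP / (TP + FN) * 100
= 40 / (40 + 6)
= 40 / 46
= 0.8696
= 87.0%

87.0


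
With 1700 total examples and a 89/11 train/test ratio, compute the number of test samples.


Train samples = 1700 * 89% = 1513
Test samples = 1700 - 1513
= 187

187


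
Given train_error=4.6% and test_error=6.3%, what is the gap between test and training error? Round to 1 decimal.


Generalization gap = test_error - train_error
= 6.3 - 4.6
= 1.7%
A small gap suggests good generalization.

1.7


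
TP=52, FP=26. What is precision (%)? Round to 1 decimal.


Precision = TP / (TP + FP) * 100
= 52 / (52 + 26)
= 52 / 78
= 0.6667
= 66.7%

66.7


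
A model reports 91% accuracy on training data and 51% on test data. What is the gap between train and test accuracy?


Gap = train_accuracy - test_accuracy
= 91 - 51
= 40%
This large gap strongly indicates overfitting.

40


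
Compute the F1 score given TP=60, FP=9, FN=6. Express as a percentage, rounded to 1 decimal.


Precision = TP / (TP + FP) = 60 / 69 = 0.8696
Recall = TP / (TP + FN) = 60 / 66 = 0.9091
F1 = 2 * P * R / (P + R)
= 2 * 0.8696 * 0.9091 / (0.8696 + 0.9091)
= 1.581 / 1.7787
= 0.8889
As percentage: 88.9%

88.9


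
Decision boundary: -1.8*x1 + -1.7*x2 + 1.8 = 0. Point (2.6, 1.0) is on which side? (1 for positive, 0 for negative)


Compute -1.8 * 2.6 + -1.7 * 1.0 + 1.8
= -4.68 + -1.7 + 1.8
= -4.58
Since -4.58 < 0, the point is on the negative side.

0


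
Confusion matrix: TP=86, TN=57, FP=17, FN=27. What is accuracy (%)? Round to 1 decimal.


Accuracy = (TP + TN) / (TP + TN + FP + FN) * 100
= (86 + 57) / (86 + 57 + 17 + 27)
= 143 / 187
= 0.7647
= 76.5%

76.5


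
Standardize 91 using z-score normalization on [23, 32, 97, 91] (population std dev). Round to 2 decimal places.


Mean = (23 + 32 + 97 + 91) / 4 = 60.75
Variance = sum((x_i - mean)^2) / n = 1120.1875
Std = sqrt(1120.1875) = 33.4692
Z = (x - mean) / std
= (91 - 60.75) / 33.4692
= 30.25 / 33.4692
= 0.90

0.90


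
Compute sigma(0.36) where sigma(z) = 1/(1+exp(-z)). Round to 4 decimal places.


sigmoid(z) = 1 / (1 + exp(-z))
exp(-(0.36)) = exp(-0.36) = 0.6977
1 + 0.6977 = 1.6977
1 / 1.6977 = 0.5890

0.5890


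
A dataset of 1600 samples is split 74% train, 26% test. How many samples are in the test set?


Train samples = 1600 * 74% = 1184
Test samples = 1600 - 1184
= 416

416


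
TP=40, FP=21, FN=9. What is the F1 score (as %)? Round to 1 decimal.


Precision = TP / (TP + FP) = 40 / 61 = 0.6557
Recall = TP / (TP + FN) = 40 / 49 = 0.8163
F1 = 2 * P * R / (P + R)
= 2 * 0.6557 * 0.8163 / (0.6557 + 0.8163)
= 1.0706 / 1.4721
= 0.7273
As percentage: 72.7%

72.7


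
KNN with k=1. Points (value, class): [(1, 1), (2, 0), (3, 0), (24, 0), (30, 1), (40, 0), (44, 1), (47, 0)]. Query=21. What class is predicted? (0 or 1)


Distances from query 21:
Point 24 (class 0): distance = 3
K=1 nearest neighbors: classes = [0]
Votes for class 1: 0 / 1
Majority vote => class 0

0


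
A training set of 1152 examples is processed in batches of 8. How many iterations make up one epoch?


Iterations per epoch = dataset_size / batch_size
= 1152 / 8
= 144

144


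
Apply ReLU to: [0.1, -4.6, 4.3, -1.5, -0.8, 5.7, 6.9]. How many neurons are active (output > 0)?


ReLU(x) = max(0, x) for each element:
ReLU(0.1) = 0.1
ReLU(-4.6) = 0
ReLU(4.3) = 4.3
ReLU(-1.5) = 0
ReLU(-0.8) = 0
ReLU(5.7) = 5.7
ReLU(6.9) = 6.9
Active neurons (>0): 4

4


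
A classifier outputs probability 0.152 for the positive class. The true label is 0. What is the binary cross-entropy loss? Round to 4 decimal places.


For y=0: Loss = -log(1-p)
= -log(1 - 0.152)
= -log(0.848)
= -(-0.1649)
= 0.1649

0.1649


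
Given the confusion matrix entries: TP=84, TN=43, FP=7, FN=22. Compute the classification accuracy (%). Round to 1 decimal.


Accuracy = (TP + TN) / (TP + TN + FP + FN) * 100
= (84 + 43) / (84 + 43 + 7 + 22)
= 127 / 156
= 0.8141
= 81.4%

81.4


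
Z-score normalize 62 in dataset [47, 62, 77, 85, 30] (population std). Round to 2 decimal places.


Mean = (47 + 62 + 77 + 85 + 30) / 5 = 60.2
Variance = sum((x_i - mean)^2) / n = 397.36
Std = sqrt(397.36) = 19.9339
Z = (x - mean) / std
= (62 - 60.2) / 19.9339
= 1.8 / 19.9339
= 0.09

0.09


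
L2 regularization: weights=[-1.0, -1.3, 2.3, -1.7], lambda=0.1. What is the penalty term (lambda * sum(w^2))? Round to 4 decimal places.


Squaring each weight:
(-1.0)^2 = 1.0
(-1.3)^2 = 1.69
2.3^2 = 5.29
(-1.7)^2 = 2.89
Sum of squares = 10.87
Penalty = 0.1 * 10.87 = 1.0870

1.0870


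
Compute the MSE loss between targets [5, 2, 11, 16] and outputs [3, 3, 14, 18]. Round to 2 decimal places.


Differences: [2, -1, -3, -2]
Squared errors: [4, 1, 9, 4]
Sum of squared errors = 18
MSE = 18 / 4 = 4.50

4.50


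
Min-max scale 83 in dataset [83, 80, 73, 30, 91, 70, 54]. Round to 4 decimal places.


Min = 30, Max = 91
Range = 91 - 30 = 61
Scaled = (x - min) / (max - min)
= (83 - 30) / 61
= 53 / 61
= 0.8689

0.8689


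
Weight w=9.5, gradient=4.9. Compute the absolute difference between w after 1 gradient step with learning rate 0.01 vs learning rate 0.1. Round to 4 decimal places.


With lr=0.01: w_new = 9.5 - 0.01 * 4.9 = 9.451
With lr=0.1: w_new = 9.5 - 0.1 * 4.9 = 9.01
Absolute difference = |9.451 - 9.01|
= 0.4410

0.4410


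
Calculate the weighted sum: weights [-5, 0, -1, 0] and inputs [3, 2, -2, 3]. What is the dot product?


Element-wise products:
-5 * 3 = -15
0 * 2 = 0
-1 * -2 = 2
0 * 3 = 0
Sum = -15 + 0 + 2 + 0
= -13

-13


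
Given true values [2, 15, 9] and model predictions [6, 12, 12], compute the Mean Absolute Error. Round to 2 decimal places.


Absolute errors: [4, 3, 3]
Sum of absolute errors = 10
MAE = 10 / 3 = 3.33

3.33


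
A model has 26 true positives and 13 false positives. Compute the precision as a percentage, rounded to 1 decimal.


Precision = TP / (TP + FP) * 100
= 26 / (26 + 13)
= 26 / 39
= 0.6667
= 66.7%

66.7


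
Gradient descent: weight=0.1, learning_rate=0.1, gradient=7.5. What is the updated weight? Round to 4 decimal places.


w_new = w_old - lr * gradient
= 0.1 - 0.1 * 7.5
= 0.1 - (0.75)
= -0.6500

-0.6500


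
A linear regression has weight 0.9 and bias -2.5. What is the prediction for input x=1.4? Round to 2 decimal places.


y = 0.9 * 1.4 + (-2.5)
= 1.26 + (-2.5)
= -1.24

-1.24


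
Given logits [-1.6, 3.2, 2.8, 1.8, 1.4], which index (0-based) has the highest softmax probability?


Softmax is a monotonic transformation, so it preserves the argmax.
We need to find the index of the maximum logit.
Index 0: -1.6
Index 1: 3.2
Index 2: 2.8
Index 3: 1.8
Index 4: 1.4
Maximum logit = 3.2 at index 1

1


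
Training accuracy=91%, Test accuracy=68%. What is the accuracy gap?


Gap = train_accuracy - test_accuracy
= 91 - 68
= 23%
This large gap strongly indicates overfitting.

23


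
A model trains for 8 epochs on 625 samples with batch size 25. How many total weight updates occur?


Iterations per epoch = 625 / 25 = 25
Total updates = iterations_per_epoch * epochs
= 25 * 8
= 200

200


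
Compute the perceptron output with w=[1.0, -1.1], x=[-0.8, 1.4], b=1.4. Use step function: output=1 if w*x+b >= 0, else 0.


z = w . x + b
= 1.0*-0.8 + -1.1*1.4 + 1.4
= -0.8 + -1.54 + 1.4
= -2.34 + 1.4
= -0.94
Since z = -0.94 < 0, output = 0

0


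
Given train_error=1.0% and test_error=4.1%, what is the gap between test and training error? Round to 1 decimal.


Generalization gap = test_error - train_error
= 4.1 - 1.0
= 3.1%
A moderate gap.

3.1


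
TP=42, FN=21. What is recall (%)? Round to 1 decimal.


Recall = TP / (TP + FN) * 100
= 42 / (42 + 21)
= 42 / 63
= 0.6667
= 66.7%

66.7


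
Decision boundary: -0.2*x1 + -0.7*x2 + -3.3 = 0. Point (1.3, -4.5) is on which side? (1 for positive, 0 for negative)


Compute -0.2 * 1.3 + -0.7 * -4.5 + -3.3
= -0.26 + 3.15 + -3.3
= -0.41
Since -0.41 < 0, the point is on the negative side.

0


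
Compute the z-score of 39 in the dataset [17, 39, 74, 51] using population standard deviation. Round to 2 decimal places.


Mean = (17 + 39 + 74 + 51) / 4 = 45.25
Variance = sum((x_i - mean)^2) / n = 424.1875
Std = sqrt(424.1875) = 20.5958
Z = (x - mean) / std
= (39 - 45.25) / 20.5958
= -6.25 / 20.5958
= -0.30

-0.30


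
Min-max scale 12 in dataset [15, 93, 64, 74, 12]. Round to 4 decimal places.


Min = 12, Max = 93
Range = 93 - 12 = 81
Scaled = (x - min) / (max - min)
= (12 - 12) / 81
= 0 / 81
= 0.0000

0.0000


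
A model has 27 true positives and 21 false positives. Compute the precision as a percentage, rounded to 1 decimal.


Precision = TP / (TP + FP) * 100
= 27 / (27 + 21)
= 27 / 48
= 0.5625
= 56.3%

56.3


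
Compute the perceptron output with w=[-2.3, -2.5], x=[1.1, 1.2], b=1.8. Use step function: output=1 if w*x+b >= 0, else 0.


z = w . x + b
= -2.3*1.1 + -2.5*1.2 + 1.8
= -2.53 + -3.0 + 1.8
= -5.53 + 1.8
= -3.73
Since z = -3.73 < 0, output = 0

0


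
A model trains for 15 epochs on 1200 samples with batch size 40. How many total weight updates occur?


Iterations per epoch = 1200 / 40 = 30
Total updates = iterations_per_epoch * epochs
= 30 * 15
= 450

450


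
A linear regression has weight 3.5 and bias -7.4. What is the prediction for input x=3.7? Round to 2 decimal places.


y = 3.5 * 3.7 + (-7.4)
= 12.95 + (-7.4)
= 5.55

5.55


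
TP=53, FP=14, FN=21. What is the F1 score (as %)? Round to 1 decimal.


Precision = TP / (TP + FP) = 53 / 67 = 0.791
Recall = TP / (TP + FN) = 53 / 74 = 0.7162
F1 = 2 * P * R / (P + R)
= 2 * 0.791 * 0.7162 / (0.791 + 0.7162)
= 1.1331 / 1.5073
= 0.7518
As percentage: 75.2%

75.2


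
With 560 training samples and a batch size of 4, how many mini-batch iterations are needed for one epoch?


Iterations per epoch = dataset_size / batch_size
= 560 / 4
= 140

140


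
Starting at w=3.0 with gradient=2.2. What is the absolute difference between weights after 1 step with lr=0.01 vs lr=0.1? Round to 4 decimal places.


With lr=0.01: w_new = 3.0 - 0.01 * 2.2 = 2.978
With lr=0.1: w_new = 3.0 - 0.1 * 2.2 = 2.78
Absolute difference = |2.978 - 2.78|
= 0.1980

0.1980


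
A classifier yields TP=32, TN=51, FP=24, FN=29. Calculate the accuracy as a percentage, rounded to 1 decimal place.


Accuracy = (TP + TN) / (TP + TN + FP + FN) * 100
= (32 + 51) / (32 + 51 + 24 + 29)
= 83 / 136
= 0.6103
= 61.0%

61.0


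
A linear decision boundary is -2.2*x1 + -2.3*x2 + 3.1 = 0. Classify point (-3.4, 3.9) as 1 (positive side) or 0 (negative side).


Compute -2.2 * -3.4 + -2.3 * 3.9 + 3.1
= 7.48 + -8.97 + 3.1
= 1.61
Since 1.61 >= 0, the point is on the positive side.

1


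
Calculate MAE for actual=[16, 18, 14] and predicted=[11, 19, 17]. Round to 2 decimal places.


Absolute errors: [5, 1, 3]
Sum of absolute errors = 9
MAE = 9 / 3 = 3.00

3.00


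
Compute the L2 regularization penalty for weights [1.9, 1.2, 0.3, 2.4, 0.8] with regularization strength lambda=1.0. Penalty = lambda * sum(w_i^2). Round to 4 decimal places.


Squaring each weight:
1.9^2 = 3.61
1.2^2 = 1.44
0.3^2 = 0.09
2.4^2 = 5.76
0.8^2 = 0.64
Sum of squares = 11.54
Penalty = 1.0 * 11.54 = 11.5400

11.5400


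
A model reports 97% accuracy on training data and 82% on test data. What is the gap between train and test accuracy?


Gap = train_accuracy - test_accuracy
= 97 - 82
= 15%
This gap suggests the model is overfitting.

15


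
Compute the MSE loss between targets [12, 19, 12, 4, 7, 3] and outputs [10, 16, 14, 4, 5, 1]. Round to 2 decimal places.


Differences: [2, 3, -2, 0, 2, 2]
Squared errors: [4, 9, 4, 0, 4, 4]
Sum of squared errors = 25
MSE = 25 / 6 = 4.17

4.17


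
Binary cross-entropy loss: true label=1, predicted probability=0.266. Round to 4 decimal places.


For y=1: Loss = -log(p)
= -log(0.266)
= -(-1.3243)
= 1.3243

1.3243


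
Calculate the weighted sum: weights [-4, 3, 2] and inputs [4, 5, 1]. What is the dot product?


Element-wise products:
-4 * 4 = -16
3 * 5 = 15
2 * 1 = 2
Sum = -16 + 15 + 2
= 1

1


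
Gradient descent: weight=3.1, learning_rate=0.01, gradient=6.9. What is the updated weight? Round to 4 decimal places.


w_new = w_old - lr * gradient
= 3.1 - 0.01 * 6.9
= 3.1 - (0.069)
= 3.0310

3.0310


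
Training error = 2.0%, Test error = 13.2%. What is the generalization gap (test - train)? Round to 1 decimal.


Generalization gap = test_error - train_error
= 13.2 - 2.0
= 11.2%
A large gap suggests overfitting.

11.2


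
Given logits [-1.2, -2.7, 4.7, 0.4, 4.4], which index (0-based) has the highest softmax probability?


Softmax is a monotonic transformation, so it preserves the argmax.
We need to find the index of the maximum logit.
Index 0: -1.2
Index 1: -2.7
Index 2: 4.7
Index 3: 0.4
Index 4: 4.4
Maximum logit = 4.7 at index 2

2


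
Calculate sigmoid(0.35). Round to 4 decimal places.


sigmoid(z) = 1 / (1 + exp(-z))
exp(-(0.35)) = exp(-0.35) = 0.7047
1 + 0.7047 = 1.7047
1 / 1.7047 = 0.5866

0.5866


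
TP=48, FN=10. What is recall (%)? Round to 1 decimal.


Recall = TP / (TP + FN) * 100
= 48 / (48 + 10)
= 48 / 58
= 0.8276
= 82.8%

82.8


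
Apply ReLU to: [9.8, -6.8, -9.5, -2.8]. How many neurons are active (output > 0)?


ReLU(x) = max(0, x) for each element:
ReLU(9.8) = 9.8
ReLU(-6.8) = 0
ReLU(-9.5) = 0
ReLU(-2.8) = 0
Active neurons (>0): 1

1


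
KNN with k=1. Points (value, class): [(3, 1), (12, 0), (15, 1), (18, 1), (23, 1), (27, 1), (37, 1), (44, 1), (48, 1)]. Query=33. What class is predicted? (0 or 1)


Distances from query 33:
Point 37 (class 1): distance = 4
K=1 nearest neighbors: classes = [1]
Votes for class 1: 1 / 1
Majority vote => class 1

1


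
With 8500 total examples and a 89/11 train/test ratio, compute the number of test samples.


Train samples = 8500 * 89% = 7565
Test samples = 8500 - 7565
= 935

935


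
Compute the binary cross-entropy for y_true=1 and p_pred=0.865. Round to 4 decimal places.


For y=1: Loss = -log(p)
= -log(0.865)
= -(-0.145)
= 0.1450

0.1450


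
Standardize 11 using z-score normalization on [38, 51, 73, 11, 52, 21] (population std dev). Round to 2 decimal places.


Mean = (38 + 51 + 73 + 11 + 52 + 21) / 6 = 41.0
Variance = sum((x_i - mean)^2) / n = 425.6667
Std = sqrt(425.6667) = 20.6317
Z = (x - mean) / std
= (11 - 41.0) / 20.6317
= -30.0 / 20.6317
= -1.45

-1.45


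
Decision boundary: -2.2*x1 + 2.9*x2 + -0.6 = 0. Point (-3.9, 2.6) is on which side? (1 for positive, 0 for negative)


Compute -2.2 * -3.9 + 2.9 * 2.6 + -0.6
= 8.58 + 7.54 + -0.6
= 15.52
Since 15.52 >= 0, the point is on the positive side.

1


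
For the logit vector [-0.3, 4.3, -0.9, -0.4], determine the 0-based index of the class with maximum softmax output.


Softmax is a monotonic transformation, so it preserves the argmax.
We need to find the index of the maximum logit.
Index 0: -0.3
Index 1: 4.3
Index 2: -0.9
Index 3: -0.4
Maximum logit = 4.3 at index 1

1


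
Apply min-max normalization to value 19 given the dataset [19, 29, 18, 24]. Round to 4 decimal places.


Min = 18, Max = 29
Range = 29 - 18 = 11
Scaled = (x - min) / (max - min)
= (19 - 18) / 11
= 1 / 11
= 0.0909

0.0909


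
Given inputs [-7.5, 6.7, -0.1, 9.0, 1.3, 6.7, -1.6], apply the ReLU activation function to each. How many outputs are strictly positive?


ReLU(x) = max(0, x) for each element:
ReLU(-7.5) = 0
ReLU(6.7) = 6.7
ReLU(-0.1) = 0
ReLU(9.0) = 9.0
ReLU(1.3) = 1.3
ReLU(6.7) = 6.7
ReLU(-1.6) = 0
Active neurons (>0): 4

4


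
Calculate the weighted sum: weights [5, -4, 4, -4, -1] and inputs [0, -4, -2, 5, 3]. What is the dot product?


Element-wise products:
5 * 0 = 0
-4 * -4 = 16
4 * -2 = -8
-4 * 5 = -20
-1 * 3 = -3
Sum = 0 + 16 + -8 + -20 + -3
= -15

-15


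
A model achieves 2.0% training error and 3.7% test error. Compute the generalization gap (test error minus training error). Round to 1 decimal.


Generalization gap = test_error - train_error
= 3.7 - 2.0
= 1.7%
A small gap suggests good generalization.

1.7


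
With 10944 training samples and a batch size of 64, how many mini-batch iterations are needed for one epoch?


Iterations per epoch = dataset_size / batch_size
= 10944 / 64
= 171

171


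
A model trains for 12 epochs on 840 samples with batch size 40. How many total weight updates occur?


Iterations per epoch = 840 / 40 = 21
Total updates = iterations_per_epoch * epochs
= 21 * 12
= 252

252


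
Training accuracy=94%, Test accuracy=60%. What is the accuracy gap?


Gap = train_accuracy - test_accuracy
= 94 - 60
= 34%
This large gap strongly indicates overfitting.

34


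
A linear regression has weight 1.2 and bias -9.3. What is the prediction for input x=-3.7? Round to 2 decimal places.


y = 1.2 * -3.7 + (-9.3)
= -4.44 + (-9.3)
= -13.74

-13.74


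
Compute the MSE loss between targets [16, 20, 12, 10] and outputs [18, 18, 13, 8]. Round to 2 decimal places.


Differences: [-2, 2, -1, 2]
Squared errors: [4, 4, 1, 4]
Sum of squared errors = 13
MSE = 13 / 4 = 3.25

3.25


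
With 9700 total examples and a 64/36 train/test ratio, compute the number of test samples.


Train samples = 9700 * 64% = 6208
Test samples = 9700 - 6208
= 3492

3492


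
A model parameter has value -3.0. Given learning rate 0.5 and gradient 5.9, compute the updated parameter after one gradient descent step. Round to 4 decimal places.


w_new = w_old - lr * gradient
= -3.0 - 0.5 * 5.9
= -3.0 - (2.95)
= -5.9500

-5.9500


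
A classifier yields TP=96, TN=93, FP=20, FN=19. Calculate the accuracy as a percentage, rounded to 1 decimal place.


Accuracy = (TP + TN) / (TP + TN + FP + FN) * 100
= (96 + 93) / (96 + 93 + 20 + 19)
= 189 / 228
= 0.8289
= 82.9%

82.9


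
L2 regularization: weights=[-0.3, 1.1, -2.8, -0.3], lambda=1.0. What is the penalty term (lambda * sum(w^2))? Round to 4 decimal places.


Squaring each weight:
(-0.3)^2 = 0.09
1.1^2 = 1.21
(-2.8)^2 = 7.84
(-0.3)^2 = 0.09
Sum of squares = 9.23
Penalty = 1.0 * 9.23 = 9.2300

9.2300


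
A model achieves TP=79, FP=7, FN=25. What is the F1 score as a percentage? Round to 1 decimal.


Precision = TP / (TP + FP) = 79 / 86 = 0.9186
Recall = TP / (TP + FN) = 79 / 104 = 0.7596
F1 = 2 * P * R / (P + R)
= 2 * 0.9186 * 0.7596 / (0.9186 + 0.7596)
= 1.3956 / 1.6782
= 0.8316
As percentage: 83.2%

83.2


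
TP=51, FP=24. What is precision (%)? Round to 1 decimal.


Precision = TP / (TP + FP) * 100
= 51 / (51 + 24)
= 51 / 75
= 0.68
= 68.0%

68.0


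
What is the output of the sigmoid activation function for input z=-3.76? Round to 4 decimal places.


sigmoid(z) = 1 / (1 + exp(-z))
exp(-(-3.76)) = exp(3.76) = 42.9484
1 + 42.9484 = 43.9484
1 / 43.9484 = 0.0228

0.0228


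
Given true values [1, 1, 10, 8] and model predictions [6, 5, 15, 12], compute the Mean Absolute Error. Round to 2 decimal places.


Absolute errors: [5, 4, 5, 4]
Sum of absolute errors = 18
MAE = 18 / 4 = 4.50

4.50


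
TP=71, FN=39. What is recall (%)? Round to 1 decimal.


Recall = TP / (TP + FN) * 100
= 71 / (71 + 39)
= 71 / 110
= 0.6455
= 64.5%

64.5


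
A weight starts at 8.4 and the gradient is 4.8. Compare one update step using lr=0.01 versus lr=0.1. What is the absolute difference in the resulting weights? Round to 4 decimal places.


With lr=0.01: w_new = 8.4 - 0.01 * 4.8 = 8.352
With lr=0.1: w_new = 8.4 - 0.1 * 4.8 = 7.92
Absolute difference = |8.352 - 7.92|
= 0.4320

0.4320


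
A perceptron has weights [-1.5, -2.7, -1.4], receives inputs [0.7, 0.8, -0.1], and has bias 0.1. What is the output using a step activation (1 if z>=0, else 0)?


z = w . x + b
= -1.5*0.7 + -2.7*0.8 + -1.4*-0.1 + 0.1
= -1.05 + -2.16 + 0.14 + 0.1
= -3.07 + 0.1
= -2.97
Since z = -2.97 < 0, output = 0

0


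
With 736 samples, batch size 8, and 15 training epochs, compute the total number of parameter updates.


Iterations per epoch = 736 / 8 = 92
Total updates = iterations_per_epoch * epochs
= 92 * 15
= 1380

1380


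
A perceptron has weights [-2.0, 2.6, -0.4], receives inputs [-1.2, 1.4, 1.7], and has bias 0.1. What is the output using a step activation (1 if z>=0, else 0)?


z = w . x + b
= -2.0*-1.2 + 2.6*1.4 + -0.4*1.7 + 0.1
= 2.4 + 3.64 + -0.68 + 0.1
= 5.36 + 0.1
= 5.46
Since z = 5.46 >= 0, output = 1

1


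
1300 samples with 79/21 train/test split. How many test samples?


Train samples = 1300 * 79% = 1027
Test samples = 1300 - 1027
= 273

273


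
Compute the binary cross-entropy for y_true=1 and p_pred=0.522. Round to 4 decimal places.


For y=1: Loss = -log(p)
= -log(0.522)
= -(-0.6501)
= 0.6501

0.6501


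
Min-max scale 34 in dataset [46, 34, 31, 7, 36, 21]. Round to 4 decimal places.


Min = 7, Max = 46
Range = 46 - 7 = 39
Scaled = (x - min) / (max - min)
= (34 - 7) / 39
= 27 / 39
= 0.6923

0.6923


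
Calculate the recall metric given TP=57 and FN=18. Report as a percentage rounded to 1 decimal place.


Recall = TP / (TP + FN) * 100
= 57 / (57 + 18)
= 57 / 75
= 0.76
= 76.0%

76.0


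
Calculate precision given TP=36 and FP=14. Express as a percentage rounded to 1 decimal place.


Precision = TP / (TP + FP) * 100
= 36 / (36 + 14)
= 36 / 50
= 0.72
= 72.0%

72.0


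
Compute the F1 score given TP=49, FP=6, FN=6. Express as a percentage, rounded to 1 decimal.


Precision = TP / (TP + FP) = 49 / 55 = 0.8909
Recall = TP / (TP + FN) = 49 / 55 = 0.8909
F1 = 2 * P * R / (P + R)
= 2 * 0.8909 * 0.8909 / (0.8909 + 0.8909)
= 1.5874 / 1.7818
= 0.8909
As percentage: 89.1%

89.1


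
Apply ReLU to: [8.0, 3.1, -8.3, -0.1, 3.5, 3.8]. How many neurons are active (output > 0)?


ReLU(x) = max(0, x) for each element:
ReLU(8.0) = 8.0
ReLU(3.1) = 3.1
ReLU(-8.3) = 0
ReLU(-0.1) = 0
ReLU(3.5) = 3.5
ReLU(3.8) = 3.8
Active neurons (>0): 4

4


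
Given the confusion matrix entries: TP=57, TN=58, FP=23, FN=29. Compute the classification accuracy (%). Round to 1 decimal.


Accuracy = (TP + TN) / (TP + TN + FP + FN) * 100
= (57 + 58) / (57 + 58 + 23 + 29)
= 115 / 167
= 0.6886
= 68.9%

68.9
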